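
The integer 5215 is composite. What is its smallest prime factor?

5215 is odd.
Digit sum 13, not divisible by 3.
Ends in 5: divisible by 5.

5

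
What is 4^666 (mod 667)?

4^1 ≡ 4 (mod 667)
4^2 ≡ 4^2 = 16 ≡ 16 (mod 667)
4^4 ≡ 16^2 = 256 ≡ 256 (mod 667)
4^8 ≡ 256^2 = 65536 ≡ 170 (mod 667)
4^16 ≡ 170^2 = 28900 ≡ 219 (mod 667)
4^32 ≡ 219^2 = 47961 ≡ 604 (mod 667)
4^64 ≡ 604^2 = 364816 ≡ 634 (mod 667)
4^128 ≡ 634^2 = 401956 ≡ 422 (mod 667)
4^256 ≡ 422^2 = 178084 ≡ 662 (mod 667)
4^512 ≡ 662^2 = 438244 ≡ 25 (mod 667)
666 = 512 + 128 + 16 + 8 + 2 in binary powers of 2.
So 4^666 ≡ 25 · 422 · 219 · 170 · 16 ≡ 25 (mod 667).
Since 25 ≠ 1, base 4 is a Fermat witness: 667 is composite.

25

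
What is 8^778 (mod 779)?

353

8^1 ≡ 8 (mod 779)
8^2 ≡ 8^2 = 64 ≡ 64 (mod 779)
8^4 ≡ 64^2 = 4096 ≡ 201 (mod 779)
8^8 ≡ 201^2 = 40401 ≡ 672 (mod 779)
8^16 ≡ 672^2 = 451584 ≡ 543 (mod 779)
8^32 ≡ 543^2 = 294849 ≡ 387 (mod 779)
8^64 ≡ 387^2 = 149769 ≡ 201 (mod 779)
8^128 ≡ 201^2 = 40401 ≡ 672 (mod 779)
8^256 ≡ 672^2 = 451584 ≡ 543 (mod 779)
8^512 ≡ 543^2 = 294849 ≡ 387 (mod 779)
778 = 512 + 256 + 8 + 2 in binary powers of 2.
So 8^778 ≡ 387 · 543 · 672 · 64 ≡ 353 (mod 779).
Since 353 ≠ 1, base 8 is a Fermat witness: 779 is composite.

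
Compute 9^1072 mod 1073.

9^1 ≡ 9 (mod 1073)
9^2 ≡ 9^2 = 81 ≡ 81 (mod 1073)
9^4 ≡ 81^2 = 6561 ≡ 123 (mod 1073)
9^8 ≡ 123^2 = 15129 ≡ 107 (mod 1073)
9^16 ≡ 107^2 = 11449 ≡ 719 (mod 1073)
9^32 ≡ 719^2 = 516961 ≡ 848 (mod 1073)
9^64 ≡ 848^2 = 719104 ≡ 194 (mod 1073)
9^128 ≡ 194^2 = 37636 ≡ 81 (mod 1073)
9^256 ≡ 81^2 = 6561 ≡ 123 (mod 1073)
9^512 ≡ 123^2 = 15129 ≡ 107 (mod 1073)
9^1024 ≡ 107^2 = 11449 ≡ 719 (mod 1073)
1072 = 1024 + 32 + 16 in binary powers of 2.
So 9^1072 ≡ 719 · 848 · 719 ≡ 194 (mod 1073).
Since 194 ≠ 1, base 9 is a Fermat witness: 1073 is composite.

194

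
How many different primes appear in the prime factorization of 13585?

4

13585 = 5 · 2717
2717 = 11 · 247
247 = 13 · 19
13585 = 5 · 11 · 13 · 19, which has 4 distinct prime factors.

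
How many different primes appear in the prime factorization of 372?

3

372 = 2^2 · 93
93 = 3 · 31
372 = 2^2 · 3 · 31, which has 3 distinct prime factors.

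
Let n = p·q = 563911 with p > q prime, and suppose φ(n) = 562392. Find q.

643

φ(n) = (p−1)(q−1) = n − (p+q) + 1, so p + q = 563911 − 562392 + 1 = 1520.
p and q are the roots of t² − 1520t + 563911 = 0.
Discriminant: 1520² − 4·563911 = 2310400 − 2255644 = 54756; √54756 = 234.
q = (1520 − 234)/2 = 643, p = (1520 + 234)/2 = 877.
Check: 643 · 877 = 563911.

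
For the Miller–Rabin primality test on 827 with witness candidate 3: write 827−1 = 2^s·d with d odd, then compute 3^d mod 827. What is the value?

1

827 − 1 = 826 = 2^1 · 413, so d = 413.
3^1 ≡ 3 (mod 827)
3^2 ≡ 3^2 = 9 ≡ 9 (mod 827)
3^4 ≡ 9^2 = 81 ≡ 81 (mod 827)
3^8 ≡ 81^2 = 6561 ≡ 772 (mod 827)
3^16 ≡ 772^2 = 595984 ≡ 544 (mod 827)
3^32 ≡ 544^2 = 295936 ≡ 697 (mod 827)
3^64 ≡ 697^2 = 485809 ≡ 360 (mod 827)
3^128 ≡ 360^2 = 129600 ≡ 588 (mod 827)
3^256 ≡ 588^2 = 345744 ≡ 58 (mod 827)
413 = 256 + 128 + 16 + 8 + 4 + 1 in binary powers of 2.
So 3^413 ≡ 58 · 588 · 544 · 772 · 81 · 3 ≡ 1 (mod 827).
Since 3^d ≡ 1 (mod 827), base 3 does not prove 827 composite.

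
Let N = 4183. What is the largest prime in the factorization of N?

89

4183 = 47 · 89
89 is prime.
So 4183 = 47 · 89; the largest prime factor is 89.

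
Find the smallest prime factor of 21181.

21181 is odd.
Digit sum 13, not divisible by 3.
Ends in 1: not divisible by 5.
7: 21181 = 7·3025 + 6
11: 21181 = 11·1925 + 6
13: 21181 = 13·1629 + 4
17: 21181 = 17·1245 + 16
19: 21181 = 19·1114 + 15
23: 21181 = 23·920 + 21
29: 21181 = 29·730 + 11
31: 21181 = 31·683 + 8
37: 21181 = 37·572 + 17
41: 21181 = 41·516 + 25
43: 21181 = 43·492 + 25
47: 21181 = 47·450 + 31
53: 21181 = 53·399 + 34
59: 21181 = 59·359

59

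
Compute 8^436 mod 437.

8^1 ≡ 8 (mod 437)
8^2 ≡ 8^2 = 64 ≡ 64 (mod 437)
8^4 ≡ 64^2 = 4096 ≡ 163 (mod 437)
8^8 ≡ 163^2 = 26569 ≡ 349 (mod 437)
8^16 ≡ 349^2 = 121801 ≡ 315 (mod 437)
8^32 ≡ 315^2 = 99225 ≡ 26 (mod 437)
8^64 ≡ 26^2 = 676 ≡ 239 (mod 437)
8^128 ≡ 239^2 = 57121 ≡ 311 (mod 437)
8^256 ≡ 311^2 = 96721 ≡ 144 (mod 437)
436 = 256 + 128 + 32 + 16 + 4 in binary powers of 2.
So 8^436 ≡ 144 · 311 · 26 · 315 · 163 ≡ 334 (mod 437).
Since 334 ≠ 1, base 8 is a Fermat witness: 437 is composite.

334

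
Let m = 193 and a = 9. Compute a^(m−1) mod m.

1

9^1 ≡ 9 (mod 193)
9^2 ≡ 9^2 = 81 ≡ 81 (mod 193)
9^4 ≡ 81^2 = 6561 ≡ 192 (mod 193)
9^8 ≡ 192^2 = 36864 ≡ 1 (mod 193)
9^16 ≡ 1^2 = 1 ≡ 1 (mod 193)
9^32 ≡ 1^2 = 1 ≡ 1 (mod 193)
9^64 ≡ 1^2 = 1 ≡ 1 (mod 193)
9^128 ≡ 1^2 = 1 ≡ 1 (mod 193)
192 = 128 + 64 in binary powers of 2.
So 9^192 ≡ 1 · 1 ≡ 1 (mod 193).
Since the result is 1, base 9 gives no evidence that 193 is composite.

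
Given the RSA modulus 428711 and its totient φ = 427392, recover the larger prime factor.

743

φ(n) = (p−1)(q−1) = n − (p+q) + 1, so p + q = 428711 − 427392 + 1 = 1320.
p and q are the roots of t² − 1320t + 428711 = 0.
Discriminant: 1320² − 4·428711 = 1742400 − 1714844 = 27556; √27556 = 166.
q = (1320 − 166)/2 = 577, p = (1320 + 166)/2 = 743.
Check: 577 · 743 = 428711.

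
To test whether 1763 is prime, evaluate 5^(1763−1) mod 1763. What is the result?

5^1 ≡ 5 (mod 1763)
5^2 ≡ 5^2 = 25 ≡ 25 (mod 1763)
5^4 ≡ 25^2 = 625 ≡ 625 (mod 1763)
5^8 ≡ 625^2 = 390625 ≡ 1002 (mod 1763)
5^16 ≡ 1002^2 = 1004004 ≡ 857 (mod 1763)
5^32 ≡ 857^2 = 734449 ≡ 1041 (mod 1763)
5^64 ≡ 1041^2 = 1083681 ≡ 1199 (mod 1763)
5^128 ≡ 1199^2 = 1437601 ≡ 756 (mod 1763)
5^256 ≡ 756^2 = 571536 ≡ 324 (mod 1763)
5^512 ≡ 324^2 = 104976 ≡ 959 (mod 1763)
5^1024 ≡ 959^2 = 919681 ≡ 1158 (mod 1763)
1762 = 1024 + 512 + 128 + 64 + 32 + 2 in binary powers of 2.
So 5^1762 ≡ 1158 · 959 · 756 · 1199 · 1041 · 25 ≡ 1665 (mod 1763).
Since 1665 ≠ 1, base 5 is a Fermat witness: 1763 is composite.

1665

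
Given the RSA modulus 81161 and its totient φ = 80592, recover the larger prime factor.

293

φ(n) = (p−1)(q−1) = n − (p+q) + 1, so p + q = 81161 − 80592 + 1 = 570.
p and q are the roots of t² − 570t + 81161 = 0.
Discriminant: 570² − 4·81161 = 324900 − 324644 = 256; √256 = 16.
q = (570 − 16)/2 = 277, p = (570 + 16)/2 = 293.
Check: 277 · 293 = 81161.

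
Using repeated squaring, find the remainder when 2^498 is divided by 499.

1

2^1 ≡ 2 (mod 499)
2^2 ≡ 2^2 = 4 ≡ 4 (mod 499)
2^4 ≡ 4^2 = 16 ≡ 16 (mod 499)
2^8 ≡ 16^2 = 256 ≡ 256 (mod 499)
2^16 ≡ 256^2 = 65536 ≡ 167 (mod 499)
2^32 ≡ 167^2 = 27889 ≡ 444 (mod 499)
2^64 ≡ 444^2 = 197136 ≡ 31 (mod 499)
2^128 ≡ 31^2 = 961 ≡ 462 (mod 499)
2^256 ≡ 462^2 = 213444 ≡ 371 (mod 499)
498 = 256 + 128 + 64 + 32 + 16 + 2 in binary powers of 2.
So 2^498 ≡ 371 · 462 · 31 · 444 · 167 · 4 ≡ 1 (mod 499).
Since the result is 1, base 2 gives no evidence that 499 is composite.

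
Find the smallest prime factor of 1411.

17

1411 is odd.
Digit sum 7, not divisible by 3.
Ends in 1: not divisible by 5.
7: 1411 = 7·201 + 4
11: 1411 = 11·128 + 3
13: 1411 = 13·108 + 7
17: 1411 = 17·83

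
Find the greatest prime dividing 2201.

71

2201 = 31 · 71
71 is prime.
So 2201 = 31 · 71; the largest prime factor is 71.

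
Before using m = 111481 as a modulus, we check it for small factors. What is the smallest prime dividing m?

111481 is odd.
Digit sum 16, not divisible by 3.
Ends in 1: not divisible by 5.
7: 111481 = 7·15925 + 6
11: 111481 = 11·10134 + 7
13: 111481 = 13·8575 + 6
17: 111481 = 17·6557 + 12
19: 111481 = 19·5867 + 8
23: 111481 = 23·4847

23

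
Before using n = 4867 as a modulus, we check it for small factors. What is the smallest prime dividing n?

31

4867 is odd.
Digit sum 25, not divisible by 3.
Ends in 7: not divisible by 5.
7: 4867 = 7·695 + 2
11: 4867 = 11·442 + 5
13: 4867 = 13·374 + 5
17: 4867 = 17·286 + 5
19: 4867 = 19·256 + 3
23: 4867 = 23·211 + 14
29: 4867 = 29·167 + 24
31: 4867 = 31·157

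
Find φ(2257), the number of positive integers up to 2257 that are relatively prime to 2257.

Factor: 2257 = 37 · 61.
φ(2257) = (37−1) · (61−1) = 36 · 60 = 2160.

2160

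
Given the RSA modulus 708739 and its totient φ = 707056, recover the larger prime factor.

φ(n) = (p−1)(q−1) = n − (p+q) + 1, so p + q = 708739 − 707056 + 1 = 1684.
p and q are the roots of t² − 1684t + 708739 = 0.
Discriminant: 1684² − 4·708739 = 2835856 − 2834956 = 900; √900 = 30.
q = (1684 − 30)/2 = 827, p = (1684 + 30)/2 = 857.
Check: 827 · 857 = 708739.

857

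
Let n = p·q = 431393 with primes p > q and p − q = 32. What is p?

Since p = q + 32, we have 431393 = q(q + 32), so q² + 32q − 431393 = 0.
Discriminant: 32² + 4·431393 = 1024 + 1725572 = 1726596; √1726596 = 1314.
q = (−32 + 1314)/2 = 641, and p = q + 32 = 673.
Check: 641 · 673 = 431393.

673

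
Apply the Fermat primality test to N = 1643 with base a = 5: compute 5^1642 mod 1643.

594

5^1 ≡ 5 (mod 1643)
5^2 ≡ 5^2 = 25 ≡ 25 (mod 1643)
5^4 ≡ 25^2 = 625 ≡ 625 (mod 1643)
5^8 ≡ 625^2 = 390625 ≡ 1234 (mod 1643)
5^16 ≡ 1234^2 = 1522756 ≡ 1338 (mod 1643)
5^32 ≡ 1338^2 = 1790244 ≡ 1017 (mod 1643)
5^64 ≡ 1017^2 = 1034289 ≡ 842 (mod 1643)
5^128 ≡ 842^2 = 708964 ≡ 831 (mod 1643)
5^256 ≡ 831^2 = 690561 ≡ 501 (mod 1643)
5^512 ≡ 501^2 = 251001 ≡ 1265 (mod 1643)
5^1024 ≡ 1265^2 = 1600225 ≡ 1586 (mod 1643)
1642 = 1024 + 512 + 64 + 32 + 8 + 2 in binary powers of 2.
So 5^1642 ≡ 1586 · 1265 · 842 · 1017 · 1234 · 25 ≡ 594 (mod 1643).
Since 594 ≠ 1, base 5 is a Fermat witness: 1643 is composite.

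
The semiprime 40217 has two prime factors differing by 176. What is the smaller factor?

Since p = q + 176, we have 40217 = q(q + 176), so q² + 176q − 40217 = 0.
Discriminant: 176² + 4·40217 = 30976 + 160868 = 191844; √191844 = 438.
q = (−176 + 438)/2 = 131, and p = q + 176 = 307.
Check: 131 · 307 = 40217.

131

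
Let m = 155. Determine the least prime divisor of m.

5

155 is odd.
Digit sum 11, not divisible by 3.
Ends in 5: divisible by 5.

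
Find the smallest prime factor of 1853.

1853 is odd.
Digit sum 17, not divisible by 3.
Ends in 3: not divisible by 5.
7: 1853 = 7·264 + 5
11: 1853 = 11·168 + 5
13: 1853 = 13·142 + 7
17: 1853 = 17·109

17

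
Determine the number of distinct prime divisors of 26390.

26390 = 2 · 13195
13195 = 5 · 2639
2639 = 7 · 377
377 = 13 · 29
26390 = 2 · 5 · 7 · 13 · 29, which has 5 distinct prime factors.

5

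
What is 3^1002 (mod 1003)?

144

3^1 ≡ 3 (mod 1003)
3^2 ≡ 3^2 = 9 ≡ 9 (mod 1003)
3^4 ≡ 9^2 = 81 ≡ 81 (mod 1003)
3^8 ≡ 81^2 = 6561 ≡ 543 (mod 1003)
3^16 ≡ 543^2 = 294849 ≡ 970 (mod 1003)
3^32 ≡ 970^2 = 940900 ≡ 86 (mod 1003)
3^64 ≡ 86^2 = 7396 ≡ 375 (mod 1003)
3^128 ≡ 375^2 = 140625 ≡ 205 (mod 1003)
3^256 ≡ 205^2 = 42025 ≡ 902 (mod 1003)
3^512 ≡ 902^2 = 813604 ≡ 171 (mod 1003)
1002 = 512 + 256 + 128 + 64 + 32 + 8 + 2 in binary powers of 2.
So 3^1002 ≡ 171 · 902 · 205 · 375 · 86 · 543 · 9 ≡ 144 (mod 1003).
Since 144 ≠ 1, base 3 is a Fermat witness: 1003 is composite.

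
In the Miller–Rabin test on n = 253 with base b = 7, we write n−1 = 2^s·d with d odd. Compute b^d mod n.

57

253 − 1 = 252 = 2^2 · 63, so d = 63.
7^1 ≡ 7 (mod 253)
7^2 ≡ 7^2 = 49 ≡ 49 (mod 253)
7^4 ≡ 49^2 = 2401 ≡ 124 (mod 253)
7^8 ≡ 124^2 = 15376 ≡ 196 (mod 253)
7^16 ≡ 196^2 = 38416 ≡ 213 (mod 253)
7^32 ≡ 213^2 = 45369 ≡ 82 (mod 253)
63 = 32 + 16 + 8 + 4 + 2 + 1 in binary powers of 2.
So 7^63 ≡ 82 · 213 · 196 · 124 · 49 · 7 ≡ 57 (mod 253).
Squaring chain: 57 → 213; never reaches −1, so base 7 is a Miller–Rabin witness that 253 is composite.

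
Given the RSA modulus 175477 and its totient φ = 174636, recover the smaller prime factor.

379

φ(n) = (p−1)(q−1) = n − (p+q) + 1, so p + q = 175477 − 174636 + 1 = 842.
p and q are the roots of t² − 842t + 175477 = 0.
Discriminant: 842² − 4·175477 = 708964 − 701908 = 7056; √7056 = 84.
q = (842 − 84)/2 = 379, p = (842 + 84)/2 = 463.
Check: 379 · 463 = 175477.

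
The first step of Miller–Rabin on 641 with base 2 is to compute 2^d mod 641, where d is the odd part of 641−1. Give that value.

641 − 1 = 640 = 2^7 · 5, so d = 5.
2^1 ≡ 2 (mod 641)
2^2 ≡ 2^2 = 4 ≡ 4 (mod 641)
2^4 ≡ 4^2 = 16 ≡ 16 (mod 641)
5 = 4 + 1 in binary powers of 2.
So 2^5 ≡ 16 · 2 ≡ 32 (mod 641).
Squaring chain: 32 → 383 → 541 → 385 → 154 → 640 → 1; reaches −1, so base 2 does not prove 641 composite.

32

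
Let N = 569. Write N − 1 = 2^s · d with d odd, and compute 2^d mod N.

86

569 − 1 = 568 = 2^3 · 71, so d = 71.
2^1 ≡ 2 (mod 569)
2^2 ≡ 2^2 = 4 ≡ 4 (mod 569)
2^4 ≡ 4^2 = 16 ≡ 16 (mod 569)
2^8 ≡ 16^2 = 256 ≡ 256 (mod 569)
2^16 ≡ 256^2 = 65536 ≡ 101 (mod 569)
2^32 ≡ 101^2 = 10201 ≡ 528 (mod 569)
2^64 ≡ 528^2 = 278784 ≡ 543 (mod 569)
71 = 64 + 4 + 2 + 1 in binary powers of 2.
So 2^71 ≡ 543 · 16 · 4 · 2 ≡ 86 (mod 569).
Squaring chain: 86 → 568 → 1; reaches −1, so base 2 does not prove 569 composite.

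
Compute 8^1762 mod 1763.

1417

8^1 ≡ 8 (mod 1763)
8^2 ≡ 8^2 = 64 ≡ 64 (mod 1763)
8^4 ≡ 64^2 = 4096 ≡ 570 (mod 1763)
8^8 ≡ 570^2 = 324900 ≡ 508 (mod 1763)
8^16 ≡ 508^2 = 258064 ≡ 666 (mod 1763)
8^32 ≡ 666^2 = 443556 ≡ 1043 (mod 1763)
8^64 ≡ 1043^2 = 1087849 ≡ 78 (mod 1763)
8^128 ≡ 78^2 = 6084 ≡ 795 (mod 1763)
8^256 ≡ 795^2 = 632025 ≡ 871 (mod 1763)
8^512 ≡ 871^2 = 758641 ≡ 551 (mod 1763)
8^1024 ≡ 551^2 = 303601 ≡ 365 (mod 1763)
1762 = 1024 + 512 + 128 + 64 + 32 + 2 in binary powers of 2.
So 8^1762 ≡ 365 · 551 · 795 · 78 · 1043 · 64 ≡ 1417 (mod 1763).
Since 1417 ≠ 1, base 8 is a Fermat witness: 1763 is composite.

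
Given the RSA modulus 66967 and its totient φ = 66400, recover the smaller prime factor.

167

φ(n) = (p−1)(q−1) = n − (p+q) + 1, so p + q = 66967 − 66400 + 1 = 568.
p and q are the roots of t² − 568t + 66967 = 0.
Discriminant: 568² − 4·66967 = 322624 − 267868 = 54756; √54756 = 234.
q = (568 − 234)/2 = 167, p = (568 + 234)/2 = 401.
Check: 167 · 401 = 66967.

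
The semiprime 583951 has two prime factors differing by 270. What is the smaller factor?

Since p = q + 270, we have 583951 = q(q + 270), so q² + 270q − 583951 = 0.
Discriminant: 270² + 4·583951 = 72900 + 2335804 = 2408704; √2408704 = 1552.
q = (−270 + 1552)/2 = 641, and p = q + 270 = 911.
Check: 641 · 911 = 583951.

641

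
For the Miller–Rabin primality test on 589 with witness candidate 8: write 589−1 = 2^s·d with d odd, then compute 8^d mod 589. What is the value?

436

589 − 1 = 588 = 2^2 · 147, so d = 147.
8^1 ≡ 8 (mod 589)
8^2 ≡ 8^2 = 64 ≡ 64 (mod 589)
8^4 ≡ 64^2 = 4096 ≡ 562 (mod 589)
8^8 ≡ 562^2 = 315844 ≡ 140 (mod 589)
8^16 ≡ 140^2 = 19600 ≡ 163 (mod 589)
8^32 ≡ 163^2 = 26569 ≡ 64 (mod 589)
8^64 ≡ 64^2 = 4096 ≡ 562 (mod 589)
8^128 ≡ 562^2 = 315844 ≡ 140 (mod 589)
147 = 128 + 16 + 2 + 1 in binary powers of 2.
So 8^147 ≡ 140 · 163 · 64 · 8 ≡ 436 (mod 589).
Squaring chain: 436 → 438; never reaches −1, so base 8 is a Miller–Rabin witness that 589 is composite.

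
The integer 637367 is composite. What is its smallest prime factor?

47

637367 is odd.
Digit sum 32, not divisible by 3.
Ends in 7: not divisible by 5.
7: 637367 = 7·91052 + 3
11: 637367 = 11·57942 + 5
13: 637367 = 13·49028 + 3
17: 637367 = 17·37492 + 3
19: 637367 = 19·33545 + 12
23: 637367 = 23·27711 + 14
29: 637367 = 29·21978 + 5
31: 637367 = 31·20560 + 7
37: 637367 = 37·17226 + 5
41: 637367 = 41·15545 + 22
43: 637367 = 43·14822 + 21
47: 637367 = 47·13561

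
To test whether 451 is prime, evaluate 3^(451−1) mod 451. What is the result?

3^1 ≡ 3 (mod 451)
3^2 ≡ 3^2 = 9 ≡ 9 (mod 451)
3^4 ≡ 9^2 = 81 ≡ 81 (mod 451)
3^8 ≡ 81^2 = 6561 ≡ 247 (mod 451)
3^16 ≡ 247^2 = 61009 ≡ 124 (mod 451)
3^32 ≡ 124^2 = 15376 ≡ 42 (mod 451)
3^64 ≡ 42^2 = 1764 ≡ 411 (mod 451)
3^128 ≡ 411^2 = 168921 ≡ 247 (mod 451)
3^256 ≡ 247^2 = 61009 ≡ 124 (mod 451)
450 = 256 + 128 + 64 + 2 in binary powers of 2.
So 3^450 ≡ 124 · 247 · 411 · 9 ≡ 419 (mod 451).
Since 419 ≠ 1, base 3 is a Fermat witness: 451 is composite.

419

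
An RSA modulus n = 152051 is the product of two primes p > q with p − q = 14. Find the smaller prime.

Since p = q + 14, we have 152051 = q(q + 14), so q² + 14q − 152051 = 0.
Discriminant: 14² + 4·152051 = 196 + 608204 = 608400; √608400 = 780.
q = (−14 + 780)/2 = 383, and p = q + 14 = 397.
Check: 383 · 397 = 152051.

383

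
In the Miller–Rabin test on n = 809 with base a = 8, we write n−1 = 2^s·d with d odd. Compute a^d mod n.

318

809 − 1 = 808 = 2^3 · 101, so d = 101.
8^1 ≡ 8 (mod 809)
8^2 ≡ 8^2 = 64 ≡ 64 (mod 809)
8^4 ≡ 64^2 = 4096 ≡ 51 (mod 809)
8^8 ≡ 51^2 = 2601 ≡ 174 (mod 809)
8^16 ≡ 174^2 = 30276 ≡ 343 (mod 809)
8^32 ≡ 343^2 = 117649 ≡ 344 (mod 809)
8^64 ≡ 344^2 = 118336 ≡ 222 (mod 809)
101 = 64 + 32 + 4 + 1 in binary powers of 2.
So 8^101 ≡ 222 · 344 · 51 · 8 ≡ 318 (mod 809).
Squaring chain: 318 → 808 → 1; reaches −1, so base 8 does not prove 809 composite.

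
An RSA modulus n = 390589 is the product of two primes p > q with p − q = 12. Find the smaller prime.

Since p = q + 12, we have 390589 = q(q + 12), so q² + 12q − 390589 = 0.
Discriminant: 12² + 4·390589 = 144 + 1562356 = 1562500; √1562500 = 1250.
q = (−12 + 1250)/2 = 619, and p = q + 12 = 631.
Check: 619 · 631 = 390589.

619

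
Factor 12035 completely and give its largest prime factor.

12035 = 5 · 2407
2407 = 29 · 83
83 is prime.
So 12035 = 5 · 29 · 83; the largest prime factor is 83.

83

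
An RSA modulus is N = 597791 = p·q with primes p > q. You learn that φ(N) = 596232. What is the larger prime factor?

φ(n) = (p−1)(q−1) = n − (p+q) + 1, so p + q = 597791 − 596232 + 1 = 1560.
p and q are the roots of t² − 1560t + 597791 = 0.
Discriminant: 1560² − 4·597791 = 2433600 − 2391164 = 42436; √42436 = 206.
q = (1560 − 206)/2 = 677, p = (1560 + 206)/2 = 883.
Check: 677 · 883 = 597791.

883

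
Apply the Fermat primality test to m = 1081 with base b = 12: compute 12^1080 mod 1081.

98

12^1 ≡ 12 (mod 1081)
12^2 ≡ 12^2 = 144 ≡ 144 (mod 1081)
12^4 ≡ 144^2 = 20736 ≡ 197 (mod 1081)
12^8 ≡ 197^2 = 38809 ≡ 974 (mod 1081)
12^16 ≡ 974^2 = 948676 ≡ 639 (mod 1081)
12^32 ≡ 639^2 = 408321 ≡ 784 (mod 1081)
12^64 ≡ 784^2 = 614656 ≡ 648 (mod 1081)
12^128 ≡ 648^2 = 419904 ≡ 476 (mod 1081)
12^256 ≡ 476^2 = 226576 ≡ 647 (mod 1081)
12^512 ≡ 647^2 = 418609 ≡ 262 (mod 1081)
12^1024 ≡ 262^2 = 68644 ≡ 541 (mod 1081)
1080 = 1024 + 32 + 16 + 8 in binary powers of 2.
So 12^1080 ≡ 541 · 784 · 639 · 974 ≡ 98 (mod 1081).
Since 98 ≠ 1, base 12 is a Fermat witness: 1081 is composite.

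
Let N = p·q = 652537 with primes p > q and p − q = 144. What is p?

883

Since p = q + 144, we have 652537 = q(q + 144), so q² + 144q − 652537 = 0.
Discriminant: 144² + 4·652537 = 20736 + 2610148 = 2630884; √2630884 = 1622.
q = (−144 + 1622)/2 = 739, and p = q + 144 = 883.
Check: 739 · 883 = 652537.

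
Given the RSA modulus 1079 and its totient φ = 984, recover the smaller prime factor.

13

φ(n) = (p−1)(q−1) = n − (p+q) + 1, so p + q = 1079 − 984 + 1 = 96.
p and q are the roots of t² − 96t + 1079 = 0.
Discriminant: 96² − 4·1079 = 9216 − 4316 = 4900; √4900 = 70.
q = (96 − 70)/2 = 13, p = (96 + 70)/2 = 83.
Check: 13 · 83 = 1079.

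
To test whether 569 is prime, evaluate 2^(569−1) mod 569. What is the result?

2^1 ≡ 2 (mod 569)
2^2 ≡ 2^2 = 4 ≡ 4 (mod 569)
2^4 ≡ 4^2 = 16 ≡ 16 (mod 569)
2^8 ≡ 16^2 = 256 ≡ 256 (mod 569)
2^16 ≡ 256^2 = 65536 ≡ 101 (mod 569)
2^32 ≡ 101^2 = 10201 ≡ 528 (mod 569)
2^64 ≡ 528^2 = 278784 ≡ 543 (mod 569)
2^128 ≡ 543^2 = 294849 ≡ 107 (mod 569)
2^256 ≡ 107^2 = 11449 ≡ 69 (mod 569)
2^512 ≡ 69^2 = 4761 ≡ 209 (mod 569)
568 = 512 + 32 + 16 + 8 in binary powers of 2.
So 2^568 ≡ 209 · 528 · 101 · 256 ≡ 1 (mod 569).
Since the result is 1, base 2 gives no evidence that 569 is composite.

1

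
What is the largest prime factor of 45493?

97

45493 = 7 · 6499
6499 = 67 · 97
97 is prime.
So 45493 = 7 · 67 · 97; the largest prime factor is 97.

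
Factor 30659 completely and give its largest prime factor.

30659 = 23 · 1333
1333 = 31 · 43
43 is prime.
So 30659 = 23 · 31 · 43; the largest prime factor is 43.

43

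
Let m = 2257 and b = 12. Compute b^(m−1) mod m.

2230

12^1 ≡ 12 (mod 2257)
12^2 ≡ 12^2 = 144 ≡ 144 (mod 2257)
12^4 ≡ 144^2 = 20736 ≡ 423 (mod 2257)
12^8 ≡ 423^2 = 178929 ≡ 626 (mod 2257)
12^16 ≡ 626^2 = 391876 ≡ 1415 (mod 2257)
12^32 ≡ 1415^2 = 2002225 ≡ 266 (mod 2257)
12^64 ≡ 266^2 = 70756 ≡ 789 (mod 2257)
12^128 ≡ 789^2 = 622521 ≡ 1846 (mod 2257)
12^256 ≡ 1846^2 = 3407716 ≡ 1903 (mod 2257)
12^512 ≡ 1903^2 = 3621409 ≡ 1181 (mod 2257)
12^1024 ≡ 1181^2 = 1394761 ≡ 2192 (mod 2257)
12^2048 ≡ 2192^2 = 4804864 ≡ 1968 (mod 2257)
2256 = 2048 + 128 + 64 + 16 in binary powers of 2.
So 12^2256 ≡ 1968 · 1846 · 789 · 1415 ≡ 2230 (mod 2257).
Since 2230 ≠ 1, base 12 is a Fermat witness: 2257 is composite.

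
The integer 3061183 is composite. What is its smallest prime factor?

41

3061183 is odd.
Digit sum 22, not divisible by 3.
Ends in 3: not divisible by 5.
7: 3061183 = 7·437311 + 6
11: 3061183 = 11·278289 + 4
13: 3061183 = 13·235475 + 8
17: 3061183 = 17·180069 + 10
19: 3061183 = 19·161114 + 17
23: 3061183 = 23·133094 + 21
29: 3061183 = 29·105558 + 1
31: 3061183 = 31·98747 + 26
37: 3061183 = 37·82734 + 25
41: 3061183 = 41·74663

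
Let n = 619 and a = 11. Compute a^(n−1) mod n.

11^1 ≡ 11 (mod 619)
11^2 ≡ 11^2 = 121 ≡ 121 (mod 619)
11^4 ≡ 121^2 = 14641 ≡ 404 (mod 619)
11^8 ≡ 404^2 = 163216 ≡ 419 (mod 619)
11^16 ≡ 419^2 = 175561 ≡ 384 (mod 619)
11^32 ≡ 384^2 = 147456 ≡ 134 (mod 619)
11^64 ≡ 134^2 = 17956 ≡ 5 (mod 619)
11^128 ≡ 5^2 = 25 ≡ 25 (mod 619)
11^256 ≡ 25^2 = 625 ≡ 6 (mod 619)
11^512 ≡ 6^2 = 36 ≡ 36 (mod 619)
618 = 512 + 64 + 32 + 8 + 2 in binary powers of 2.
So 11^618 ≡ 36 · 5 · 134 · 419 · 121 ≡ 1 (mod 619).
Since the result is 1, base 11 gives no evidence that 619 is composite.

1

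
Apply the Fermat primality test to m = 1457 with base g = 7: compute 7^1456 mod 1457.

7^1 ≡ 7 (mod 1457)
7^2 ≡ 7^2 = 49 ≡ 49 (mod 1457)
7^4 ≡ 49^2 = 2401 ≡ 944 (mod 1457)
7^8 ≡ 944^2 = 891136 ≡ 909 (mod 1457)
7^16 ≡ 909^2 = 826281 ≡ 162 (mod 1457)
7^32 ≡ 162^2 = 26244 ≡ 18 (mod 1457)
7^64 ≡ 18^2 = 324 ≡ 324 (mod 1457)
7^128 ≡ 324^2 = 104976 ≡ 72 (mod 1457)
7^256 ≡ 72^2 = 5184 ≡ 813 (mod 1457)
7^512 ≡ 813^2 = 660969 ≡ 948 (mod 1457)
7^1024 ≡ 948^2 = 898704 ≡ 1192 (mod 1457)
1456 = 1024 + 256 + 128 + 32 + 16 in binary powers of 2.
So 7^1456 ≡ 1192 · 813 · 72 · 18 · 162 ≡ 1278 (mod 1457).
Since 1278 ≠ 1, base 7 is a Fermat witness: 1457 is composite.

1278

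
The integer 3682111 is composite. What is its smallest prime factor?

79

3682111 is odd.
Digit sum 22, not divisible by 3.
Ends in 1: not divisible by 5.
7: 3682111 = 7·526015 + 6
11: 3682111 = 11·334737 + 4
13: 3682111 = 13·283239 + 4
17: 3682111 = 17·216594 + 13
19: 3682111 = 19·193795 + 6
23: 3682111 = 23·160091 + 18
29: 3682111 = 29·126969 + 10
31: 3682111 = 31·118777 + 24
37: 3682111 = 37·99516 + 19
41: 3682111 = 41·89807 + 24
43: 3682111 = 43·85630 + 21
47: 3682111 = 47·78342 + 37
53: 3682111 = 53·69473 + 42
59: 3682111 = 59·62408 + 39
61: 3682111 = 61·60362 + 29
67: 3682111 = 67·54956 + 59
71: 3682111 = 71·51860 + 51
73: 3682111 = 73·50439 + 64
79: 3682111 = 79·46609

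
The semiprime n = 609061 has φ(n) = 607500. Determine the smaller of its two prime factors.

φ(n) = (p−1)(q−1) = n − (p+q) + 1, so p + q = 609061 − 607500 + 1 = 1562.
p and q are the roots of t² − 1562t + 609061 = 0.
Discriminant: 1562² − 4·609061 = 2439844 − 2436244 = 3600; √3600 = 60.
q = (1562 − 60)/2 = 751, p = (1562 + 60)/2 = 811.
Check: 751 · 811 = 609061.

751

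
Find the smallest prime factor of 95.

95 is odd.
Digit sum 14, not divisible by 3.
Ends in 5: divisible by 5.

5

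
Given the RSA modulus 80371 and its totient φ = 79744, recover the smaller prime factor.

φ(n) = (p−1)(q−1) = n − (p+q) + 1, so p + q = 80371 − 79744 + 1 = 628.
p and q are the roots of t² − 628t + 80371 = 0.
Discriminant: 628² − 4·80371 = 394384 − 321484 = 72900; √72900 = 270.
q = (628 − 270)/2 = 179, p = (628 + 270)/2 = 449.
Check: 179 · 449 = 80371.

179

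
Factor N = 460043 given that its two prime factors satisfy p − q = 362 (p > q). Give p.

Since p = q + 362, we have 460043 = q(q + 362), so q² + 362q − 460043 = 0.
Discriminant: 362² + 4·460043 = 131044 + 1840172 = 1971216; √1971216 = 1404.
q = (−362 + 1404)/2 = 521, and p = q + 362 = 883.
Check: 521 · 883 = 460043.

883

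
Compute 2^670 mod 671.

353

2^1 ≡ 2 (mod 671)
2^2 ≡ 2^2 = 4 ≡ 4 (mod 671)
2^4 ≡ 4^2 = 16 ≡ 16 (mod 671)
2^8 ≡ 16^2 = 256 ≡ 256 (mod 671)
2^16 ≡ 256^2 = 65536 ≡ 449 (mod 671)
2^32 ≡ 449^2 = 201601 ≡ 301 (mod 671)
2^64 ≡ 301^2 = 90601 ≡ 16 (mod 671)
2^128 ≡ 16^2 = 256 ≡ 256 (mod 671)
2^256 ≡ 256^2 = 65536 ≡ 449 (mod 671)
2^512 ≡ 449^2 = 201601 ≡ 301 (mod 671)
670 = 512 + 128 + 16 + 8 + 4 + 2 in binary powers of 2.
So 2^670 ≡ 301 · 256 · 449 · 256 · 16 · 4 ≡ 353 (mod 671).
Since 353 ≠ 1, base 2 is a Fermat witness: 671 is composite.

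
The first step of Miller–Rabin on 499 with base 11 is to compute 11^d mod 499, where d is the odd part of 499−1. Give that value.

499 − 1 = 498 = 2^1 · 249, so d = 249.
11^1 ≡ 11 (mod 499)
11^2 ≡ 11^2 = 121 ≡ 121 (mod 499)
11^4 ≡ 121^2 = 14641 ≡ 170 (mod 499)
11^8 ≡ 170^2 = 28900 ≡ 457 (mod 499)
11^16 ≡ 457^2 = 208849 ≡ 267 (mod 499)
11^32 ≡ 267^2 = 71289 ≡ 431 (mod 499)
11^64 ≡ 431^2 = 185761 ≡ 133 (mod 499)
11^128 ≡ 133^2 = 17689 ≡ 224 (mod 499)
249 = 128 + 64 + 32 + 16 + 8 + 1 in binary powers of 2.
So 11^249 ≡ 224 · 133 · 431 · 267 · 457 · 11 ≡ 498 (mod 499).
Since 11^d ≡ 498 (mod 499), base 11 does not prove 499 composite.

498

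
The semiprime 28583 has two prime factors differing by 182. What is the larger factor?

Since p = q + 182, we have 28583 = q(q + 182), so q² + 182q − 28583 = 0.
Discriminant: 182² + 4·28583 = 33124 + 114332 = 147456; √147456 = 384.
q = (−182 + 384)/2 = 101, and p = q + 182 = 283.
Check: 101 · 283 = 28583.

283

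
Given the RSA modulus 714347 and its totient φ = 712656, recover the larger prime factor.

883

φ(n) = (p−1)(q−1) = n − (p+q) + 1, so p + q = 714347 − 712656 + 1 = 1692.
p and q are the roots of t² − 1692t + 714347 = 0.
Discriminant: 1692² − 4·714347 = 2862864 − 2857388 = 5476; √5476 = 74.
q = (1692 − 74)/2 = 809, p = (1692 + 74)/2 = 883.
Check: 809 · 883 = 714347.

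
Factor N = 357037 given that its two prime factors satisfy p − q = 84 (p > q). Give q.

Since p = q + 84, we have 357037 = q(q + 84), so q² + 84q − 357037 = 0.
Discriminant: 84² + 4·357037 = 7056 + 1428148 = 1435204; √1435204 = 1198.
q = (−84 + 1198)/2 = 557, and p = q + 84 = 641.
Check: 557 · 641 = 357037.

557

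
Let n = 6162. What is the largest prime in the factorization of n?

79

6162 = 2 · 3081
3081 = 3 · 1027
1027 = 13 · 79
79 is prime.
So 6162 = 2 · 3 · 13 · 79; the largest prime factor is 79.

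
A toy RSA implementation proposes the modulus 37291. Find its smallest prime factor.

37291 is odd.
Digit sum 22, not divisible by 3.
Ends in 1: not divisible by 5.
7: 37291 = 7·5327 + 2
11: 37291 = 11·3390 + 1
13: 37291 = 13·2868 + 7
17: 37291 = 17·2193 + 10
19: 37291 = 19·1962 + 13
23: 37291 = 23·1621 + 8
29: 37291 = 29·1285 + 26
31: 37291 = 31·1202 + 29
37: 37291 = 37·1007 + 32
41: 37291 = 41·909 + 22
43: 37291 = 43·867 + 10
47: 37291 = 47·793 + 20
53: 37291 = 53·703 + 32
59: 37291 = 59·632 + 3
61: 37291 = 61·611 + 20
67: 37291 = 67·556 + 39
71: 37291 = 71·525 + 16
73: 37291 = 73·510 + 61
79: 37291 = 79·472 + 3
83: 37291 = 83·449 + 24
89: 37291 = 89·419

89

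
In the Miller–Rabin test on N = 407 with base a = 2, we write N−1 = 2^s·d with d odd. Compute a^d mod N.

407 − 1 = 406 = 2^1 · 203, so d = 203.
2^1 ≡ 2 (mod 407)
2^2 ≡ 2^2 = 4 ≡ 4 (mod 407)
2^4 ≡ 4^2 = 16 ≡ 16 (mod 407)
2^8 ≡ 16^2 = 256 ≡ 256 (mod 407)
2^16 ≡ 256^2 = 65536 ≡ 9 (mod 407)
2^32 ≡ 9^2 = 81 ≡ 81 (mod 407)
2^64 ≡ 81^2 = 6561 ≡ 49 (mod 407)
2^128 ≡ 49^2 = 2401 ≡ 366 (mod 407)
203 = 128 + 64 + 8 + 2 + 1 in binary powers of 2.
So 2^203 ≡ 366 · 49 · 256 · 4 · 2 ≡ 338 (mod 407).
Squaring chain: 338; never reaches −1, so base 2 is a Miller–Rabin witness that 407 is composite.

338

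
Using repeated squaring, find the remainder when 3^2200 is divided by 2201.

3^1 ≡ 3 (mod 2201)
3^2 ≡ 3^2 = 9 ≡ 9 (mod 2201)
3^4 ≡ 9^2 = 81 ≡ 81 (mod 2201)
3^8 ≡ 81^2 = 6561 ≡ 2159 (mod 2201)
3^16 ≡ 2159^2 = 4661281 ≡ 1764 (mod 2201)
3^32 ≡ 1764^2 = 3111696 ≡ 1683 (mod 2201)
3^64 ≡ 1683^2 = 2832489 ≡ 2003 (mod 2201)
3^128 ≡ 2003^2 = 4012009 ≡ 1787 (mod 2201)
3^256 ≡ 1787^2 = 3193369 ≡ 1919 (mod 2201)
3^512 ≡ 1919^2 = 3682561 ≡ 288 (mod 2201)
3^1024 ≡ 288^2 = 82944 ≡ 1507 (mod 2201)
3^2048 ≡ 1507^2 = 2271049 ≡ 1818 (mod 2201)
2200 = 2048 + 128 + 16 + 8 in binary powers of 2.
So 3^2200 ≡ 1818 · 1787 · 1764 · 2159 ≡ 1110 (mod 2201).
Since 1110 ≠ 1, base 3 is a Fermat witness: 2201 is composite.

1110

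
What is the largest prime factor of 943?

943 = 23 · 41
41 is prime.
So 943 = 23 · 41; the largest prime factor is 41.

41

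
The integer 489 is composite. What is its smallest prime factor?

489 is odd.
Digit sum 21, divisible by 3.

3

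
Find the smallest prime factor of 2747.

41

2747 is odd.
Digit sum 20, not divisible by 3.
Ends in 7: not divisible by 5.
7: 2747 = 7·392 + 3
11: 2747 = 11·249 + 8
13: 2747 = 13·211 + 4
17: 2747 = 17·161 + 10
19: 2747 = 19·144 + 11
23: 2747 = 23·119 + 10
29: 2747 = 29·94 + 21
31: 2747 = 31·88 + 19
37: 2747 = 37·74 + 9
41: 2747 = 41·67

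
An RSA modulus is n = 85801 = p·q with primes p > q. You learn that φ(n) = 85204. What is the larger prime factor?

φ(n) = (p−1)(q−1) = n − (p+q) + 1, so p + q = 85801 − 85204 + 1 = 598.
p and q are the roots of t² − 598t + 85801 = 0.
Discriminant: 598² − 4·85801 = 357604 − 343204 = 14400; √14400 = 120.
q = (598 − 120)/2 = 239, p = (598 + 120)/2 = 359.
Check: 239 · 359 = 85801.

359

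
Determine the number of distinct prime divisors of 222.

222 = 2 · 111
111 = 3 · 37
222 = 2 · 3 · 37, which has 3 distinct prime factors.

3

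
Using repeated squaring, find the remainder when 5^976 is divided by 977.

1

5^1 ≡ 5 (mod 977)
5^2 ≡ 5^2 = 25 ≡ 25 (mod 977)
5^4 ≡ 25^2 = 625 ≡ 625 (mod 977)
5^8 ≡ 625^2 = 390625 ≡ 802 (mod 977)
5^16 ≡ 802^2 = 643204 ≡ 338 (mod 977)
5^32 ≡ 338^2 = 114244 ≡ 912 (mod 977)
5^64 ≡ 912^2 = 831744 ≡ 317 (mod 977)
5^128 ≡ 317^2 = 100489 ≡ 835 (mod 977)
5^256 ≡ 835^2 = 697225 ≡ 624 (mod 977)
5^512 ≡ 624^2 = 389376 ≡ 530 (mod 977)
976 = 512 + 256 + 128 + 64 + 16 in binary powers of 2.
So 5^976 ≡ 530 · 624 · 835 · 317 · 338 ≡ 1 (mod 977).
Since the result is 1, base 5 gives no evidence that 977 is composite.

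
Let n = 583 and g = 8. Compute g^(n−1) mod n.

196

8^1 ≡ 8 (mod 583)
8^2 ≡ 8^2 = 64 ≡ 64 (mod 583)
8^4 ≡ 64^2 = 4096 ≡ 15 (mod 583)
8^8 ≡ 15^2 = 225 ≡ 225 (mod 583)
8^16 ≡ 225^2 = 50625 ≡ 487 (mod 583)
8^32 ≡ 487^2 = 237169 ≡ 471 (mod 583)
8^64 ≡ 471^2 = 221841 ≡ 301 (mod 583)
8^128 ≡ 301^2 = 90601 ≡ 236 (mod 583)
8^256 ≡ 236^2 = 55696 ≡ 311 (mod 583)
8^512 ≡ 311^2 = 96721 ≡ 526 (mod 583)
582 = 512 + 64 + 4 + 2 in binary powers of 2.
So 8^582 ≡ 526 · 301 · 15 · 64 ≡ 196 (mod 583).
Since 196 ≠ 1, base 8 is a Fermat witness: 583 is composite.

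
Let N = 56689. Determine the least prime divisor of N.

83

56689 is odd.
Digit sum 34, not divisible by 3.
Ends in 9: not divisible by 5.
7: 56689 = 7·8098 + 3
11: 56689 = 11·5153 + 6
13: 56689 = 13·4360 + 9
17: 56689 = 17·3334 + 11
19: 56689 = 19·2983 + 12
23: 56689 = 23·2464 + 17
29: 56689 = 29·1954 + 23
31: 56689 = 31·1828 + 21
37: 56689 = 37·1532 + 5
41: 56689 = 41·1382 + 27
43: 56689 = 43·1318 + 15
47: 56689 = 47·1206 + 7
53: 56689 = 53·1069 + 32
59: 56689 = 59·960 + 49
61: 56689 = 61·929 + 20
67: 56689 = 67·846 + 7
71: 56689 = 71·798 + 31
73: 56689 = 73·776 + 41
79: 56689 = 79·717 + 46
83: 56689 = 83·683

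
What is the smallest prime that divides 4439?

4439 is odd.
Digit sum 20, not divisible by 3.
Ends in 9: not divisible by 5.
7: 4439 = 7·634 + 1
11: 4439 = 11·403 + 6
13: 4439 = 13·341 + 6
17: 4439 = 17·261 + 2
19: 4439 = 19·233 + 12
23: 4439 = 23·193

23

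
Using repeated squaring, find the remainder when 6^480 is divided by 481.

6^1 ≡ 6 (mod 481)
6^2 ≡ 6^2 = 36 ≡ 36 (mod 481)
6^4 ≡ 36^2 = 1296 ≡ 334 (mod 481)
6^8 ≡ 334^2 = 111556 ≡ 445 (mod 481)
6^16 ≡ 445^2 = 198025 ≡ 334 (mod 481)
6^32 ≡ 334^2 = 111556 ≡ 445 (mod 481)
6^64 ≡ 445^2 = 198025 ≡ 334 (mod 481)
6^128 ≡ 334^2 = 111556 ≡ 445 (mod 481)
6^256 ≡ 445^2 = 198025 ≡ 334 (mod 481)
480 = 256 + 128 + 64 + 32 in binary powers of 2.
So 6^480 ≡ 334 · 445 · 334 · 445 ≡ 1 (mod 481).
Since the result is 1, base 6 gives no evidence that 481 is composite.

1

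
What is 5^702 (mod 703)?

628

5^1 ≡ 5 (mod 703)
5^2 ≡ 5^2 = 25 ≡ 25 (mod 703)
5^4 ≡ 25^2 = 625 ≡ 625 (mod 703)
5^8 ≡ 625^2 = 390625 ≡ 460 (mod 703)
5^16 ≡ 460^2 = 211600 ≡ 700 (mod 703)
5^32 ≡ 700^2 = 490000 ≡ 9 (mod 703)
5^64 ≡ 9^2 = 81 ≡ 81 (mod 703)
5^128 ≡ 81^2 = 6561 ≡ 234 (mod 703)
5^256 ≡ 234^2 = 54756 ≡ 625 (mod 703)
5^512 ≡ 625^2 = 390625 ≡ 460 (mod 703)
702 = 512 + 128 + 32 + 16 + 8 + 4 + 2 in binary powers of 2.
So 5^702 ≡ 460 · 234 · 9 · 700 · 460 · 625 · 25 ≡ 628 (mod 703).
Since 628 ≠ 1, base 5 is a Fermat witness: 703 is composite.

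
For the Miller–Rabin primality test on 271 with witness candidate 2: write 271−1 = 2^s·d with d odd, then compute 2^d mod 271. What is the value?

271 − 1 = 270 = 2^1 · 135, so d = 135.
2^1 ≡ 2 (mod 271)
2^2 ≡ 2^2 = 4 ≡ 4 (mod 271)
2^4 ≡ 4^2 = 16 ≡ 16 (mod 271)
2^8 ≡ 16^2 = 256 ≡ 256 (mod 271)
2^16 ≡ 256^2 = 65536 ≡ 225 (mod 271)
2^32 ≡ 225^2 = 50625 ≡ 219 (mod 271)
2^64 ≡ 219^2 = 47961 ≡ 265 (mod 271)
2^128 ≡ 265^2 = 70225 ≡ 36 (mod 271)
135 = 128 + 4 + 2 + 1 in binary powers of 2.
So 2^135 ≡ 36 · 16 · 4 · 2 ≡ 1 (mod 271).
Since 2^d ≡ 1 (mod 271), base 2 does not prove 271 composite.

1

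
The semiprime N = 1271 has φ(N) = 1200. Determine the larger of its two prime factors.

φ(n) = (p−1)(q−1) = n − (p+q) + 1, so p + q = 1271 − 1200 + 1 = 72.
p and q are the roots of t² − 72t + 1271 = 0.
Discriminant: 72² − 4·1271 = 5184 − 5084 = 100; √100 = 10.
q = (72 − 10)/2 = 31, p = (72 + 10)/2 = 41.
Check: 31 · 41 = 1271.

41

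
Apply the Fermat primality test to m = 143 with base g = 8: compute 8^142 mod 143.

64

8^1 ≡ 8 (mod 143)
8^2 ≡ 8^2 = 64 ≡ 64 (mod 143)
8^4 ≡ 64^2 = 4096 ≡ 92 (mod 143)
8^8 ≡ 92^2 = 8464 ≡ 27 (mod 143)
8^16 ≡ 27^2 = 729 ≡ 14 (mod 143)
8^32 ≡ 14^2 = 196 ≡ 53 (mod 143)
8^64 ≡ 53^2 = 2809 ≡ 92 (mod 143)
8^128 ≡ 92^2 = 8464 ≡ 27 (mod 143)
142 = 128 + 8 + 4 + 2 in binary powers of 2.
So 8^142 ≡ 27 · 27 · 92 · 64 ≡ 64 (mod 143).
Since 64 ≠ 1, base 8 is a Fermat witness: 143 is composite.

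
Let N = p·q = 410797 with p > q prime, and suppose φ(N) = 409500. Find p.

751

φ(n) = (p−1)(q−1) = n − (p+q) + 1, so p + q = 410797 − 409500 + 1 = 1298.
p and q are the roots of t² − 1298t + 410797 = 0.
Discriminant: 1298² − 4·410797 = 1684804 − 1643188 = 41616; √41616 = 204.
q = (1298 − 204)/2 = 547, p = (1298 + 204)/2 = 751.
Check: 547 · 751 = 410797.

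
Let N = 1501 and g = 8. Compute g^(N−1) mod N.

457

8^1 ≡ 8 (mod 1501)
8^2 ≡ 8^2 = 64 ≡ 64 (mod 1501)
8^4 ≡ 64^2 = 4096 ≡ 1094 (mod 1501)
8^8 ≡ 1094^2 = 1196836 ≡ 539 (mod 1501)
8^16 ≡ 539^2 = 290521 ≡ 828 (mod 1501)
8^32 ≡ 828^2 = 685584 ≡ 1128 (mod 1501)
8^64 ≡ 1128^2 = 1272384 ≡ 1037 (mod 1501)
8^128 ≡ 1037^2 = 1075369 ≡ 653 (mod 1501)
8^256 ≡ 653^2 = 426409 ≡ 125 (mod 1501)
8^512 ≡ 125^2 = 15625 ≡ 615 (mod 1501)
8^1024 ≡ 615^2 = 378225 ≡ 1474 (mod 1501)
1500 = 1024 + 256 + 128 + 64 + 16 + 8 + 4 in binary powers of 2.
So 8^1500 ≡ 1474 · 125 · 653 · 1037 · 828 · 539 · 1094 ≡ 457 (mod 1501).
Since 457 ≠ 1, base 8 is a Fermat witness: 1501 is composite.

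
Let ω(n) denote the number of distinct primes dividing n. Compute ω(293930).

293930 = 2 · 146965
146965 = 5 · 29393
29393 = 7 · 4199
4199 = 13 · 323
323 = 17 · 19
293930 = 2 · 5 · 7 · 13 · 17 · 19, which has 6 distinct prime factors.

6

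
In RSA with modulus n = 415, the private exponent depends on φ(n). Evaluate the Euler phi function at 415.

Factor: 415 = 5 · 83.
φ(415) = (5−1) · (83−1) = 4 · 82 = 328.

328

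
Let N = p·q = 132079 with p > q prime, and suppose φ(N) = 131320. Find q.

φ(n) = (p−1)(q−1) = n − (p+q) + 1, so p + q = 132079 − 131320 + 1 = 760.
p and q are the roots of t² − 760t + 132079 = 0.
Discriminant: 760² − 4·132079 = 577600 − 528316 = 49284; √49284 = 222.
q = (760 − 222)/2 = 269, p = (760 + 222)/2 = 491.
Check: 269 · 491 = 132079.

269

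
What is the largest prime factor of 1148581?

79

1148581 = 7 · 164083
164083 = 31 · 5293
5293 = 67 · 79
79 is prime.
So 1148581 = 7 · 31 · 67 · 79; the largest prime factor is 79.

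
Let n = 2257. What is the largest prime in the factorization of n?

2257 = 37 · 61
61 is prime.
So 2257 = 37 · 61; the largest prime factor is 61.

61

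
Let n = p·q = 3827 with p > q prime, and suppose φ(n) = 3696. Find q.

φ(n) = (p−1)(q−1) = n − (p+q) + 1, so p + q = 3827 − 3696 + 1 = 132.
p and q are the roots of t² − 132t + 3827 = 0.
Discriminant: 132² − 4·3827 = 17424 − 15308 = 2116; √2116 = 46.
q = (132 − 46)/2 = 43, p = (132 + 46)/2 = 89.
Check: 43 · 89 = 3827.

43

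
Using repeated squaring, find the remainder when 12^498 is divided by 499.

1

12^1 ≡ 12 (mod 499)
12^2 ≡ 12^2 = 144 ≡ 144 (mod 499)
12^4 ≡ 144^2 = 20736 ≡ 277 (mod 499)
12^8 ≡ 277^2 = 76729 ≡ 382 (mod 499)
12^16 ≡ 382^2 = 145924 ≡ 216 (mod 499)
12^32 ≡ 216^2 = 46656 ≡ 249 (mod 499)
12^64 ≡ 249^2 = 62001 ≡ 125 (mod 499)
12^128 ≡ 125^2 = 15625 ≡ 156 (mod 499)
12^256 ≡ 156^2 = 24336 ≡ 384 (mod 499)
498 = 256 + 128 + 64 + 32 + 16 + 2 in binary powers of 2.
So 12^498 ≡ 384 · 156 · 125 · 249 · 216 · 144 ≡ 1 (mod 499).
Since the result is 1, base 12 gives no evidence that 499 is composite.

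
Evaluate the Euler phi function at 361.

Factor: 361 = 19^2.
φ(361) = 19^1·(19−1) = 342.

342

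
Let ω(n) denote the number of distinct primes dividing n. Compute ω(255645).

255645 = 3^2 · 28405
28405 = 5 · 5681
5681 = 13 · 437
437 = 19 · 23
255645 = 3^2 · 5 · 13 · 19 · 23, which has 5 distinct prime factors.

5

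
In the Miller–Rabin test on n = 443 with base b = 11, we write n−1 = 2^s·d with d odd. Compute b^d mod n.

442

443 − 1 = 442 = 2^1 · 221, so d = 221.
11^1 ≡ 11 (mod 443)
11^2 ≡ 11^2 = 121 ≡ 121 (mod 443)
11^4 ≡ 121^2 = 14641 ≡ 22 (mod 443)
11^8 ≡ 22^2 = 484 ≡ 41 (mod 443)
11^16 ≡ 41^2 = 1681 ≡ 352 (mod 443)
11^32 ≡ 352^2 = 123904 ≡ 307 (mod 443)
11^64 ≡ 307^2 = 94249 ≡ 333 (mod 443)
11^128 ≡ 333^2 = 110889 ≡ 139 (mod 443)
221 = 128 + 64 + 16 + 8 + 4 + 1 in binary powers of 2.
So 11^221 ≡ 139 · 333 · 352 · 41 · 22 · 11 ≡ 442 (mod 443).
Since 11^d ≡ 442 (mod 443), base 11 does not prove 443 composite.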